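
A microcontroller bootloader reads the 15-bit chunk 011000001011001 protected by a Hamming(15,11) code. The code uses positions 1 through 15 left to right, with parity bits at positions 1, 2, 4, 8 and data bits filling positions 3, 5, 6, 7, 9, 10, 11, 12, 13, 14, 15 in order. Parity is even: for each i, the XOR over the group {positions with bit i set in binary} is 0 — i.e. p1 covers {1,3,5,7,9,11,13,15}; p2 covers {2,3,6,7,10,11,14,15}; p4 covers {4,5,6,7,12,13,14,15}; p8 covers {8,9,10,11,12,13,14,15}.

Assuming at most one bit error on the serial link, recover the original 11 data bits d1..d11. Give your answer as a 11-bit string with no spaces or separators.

s1 (pos 1,3,5,7,9,11,13,15): 0⊕1⊕0⊕0⊕1⊕1⊕0⊕1 = 0
s2 (pos 2,3,6,7,10,11,14,15): 1⊕1⊕0⊕0⊕0⊕1⊕0⊕1 = 0
s4 (pos 4,5,6,7,12,13,14,15): 0⊕0⊕0⊕0⊕1⊕0⊕0⊕1 = 0
s8 (pos 8,9,10,11,12,13,14,15): 0⊕1⊕0⊕1⊕1⊕0⊕0⊕1 = 0
Syndrome s8…s1 = 0000 → no error.
Read data bits from positions 3,5,6,7,9,10,11,12,13,14,15: 10001011001

10001011001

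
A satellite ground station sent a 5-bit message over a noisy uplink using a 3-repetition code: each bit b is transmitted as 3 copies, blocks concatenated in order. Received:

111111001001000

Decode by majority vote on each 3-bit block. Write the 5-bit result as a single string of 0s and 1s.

11000

Block 1 (111): 3 ones → 1
Block 2 (111): 3 ones → 1
Block 3 (001): 1 one → 0
Block 4 (001): 1 one → 0
Block 5 (000): 0 ones → 0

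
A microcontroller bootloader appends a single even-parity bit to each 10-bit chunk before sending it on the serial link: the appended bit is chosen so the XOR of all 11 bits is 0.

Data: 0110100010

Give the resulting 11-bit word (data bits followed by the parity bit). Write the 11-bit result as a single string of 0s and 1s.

01101000100

XOR of the 10 data bits: 0⊕1⊕1⊕0⊕1⊕0⊕0⊕0⊕1⊕0 = 0
Parity bit = 0 (so all 11 bits XOR to 0).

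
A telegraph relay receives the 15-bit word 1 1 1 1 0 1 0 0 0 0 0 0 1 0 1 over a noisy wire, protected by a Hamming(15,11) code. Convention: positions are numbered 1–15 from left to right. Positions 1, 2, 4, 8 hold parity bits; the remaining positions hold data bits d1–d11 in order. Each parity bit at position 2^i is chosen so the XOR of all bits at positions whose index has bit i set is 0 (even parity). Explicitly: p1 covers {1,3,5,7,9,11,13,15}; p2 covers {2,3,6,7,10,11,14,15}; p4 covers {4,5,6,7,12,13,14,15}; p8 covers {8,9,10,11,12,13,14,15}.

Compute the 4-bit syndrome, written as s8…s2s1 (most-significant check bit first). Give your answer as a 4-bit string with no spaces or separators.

0000

s1 (pos 1,3,5,7,9,11,13,15): 1⊕1⊕0⊕0⊕0⊕0⊕1⊕1 = 0
s2 (pos 2,3,6,7,10,11,14,15): 1⊕1⊕1⊕0⊕0⊕0⊕0⊕1 = 0
s4 (pos 4,5,6,7,12,13,14,15): 1⊕0⊕1⊕0⊕0⊕1⊕0⊕1 = 0
s8 (pos 8,9,10,11,12,13,14,15): 0⊕0⊕0⊕0⊕0⊕1⊕0⊕1 = 0
Syndrome s8…s1 = 0000 → no error.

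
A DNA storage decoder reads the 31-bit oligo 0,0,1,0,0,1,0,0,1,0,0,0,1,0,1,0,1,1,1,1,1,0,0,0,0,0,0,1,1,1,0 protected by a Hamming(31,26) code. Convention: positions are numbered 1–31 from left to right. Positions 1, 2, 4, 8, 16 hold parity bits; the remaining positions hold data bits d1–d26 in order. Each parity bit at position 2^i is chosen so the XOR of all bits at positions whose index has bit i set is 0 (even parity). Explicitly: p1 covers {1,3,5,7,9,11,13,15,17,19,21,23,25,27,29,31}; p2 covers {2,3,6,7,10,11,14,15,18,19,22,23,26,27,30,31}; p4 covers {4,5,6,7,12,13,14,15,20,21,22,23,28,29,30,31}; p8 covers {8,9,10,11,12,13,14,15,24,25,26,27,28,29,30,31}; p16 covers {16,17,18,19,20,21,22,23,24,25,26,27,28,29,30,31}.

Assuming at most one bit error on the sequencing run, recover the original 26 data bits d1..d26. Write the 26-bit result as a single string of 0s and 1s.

10101000101111110000001110

s1 (pos 1,3,5,7,9,11,13,15,17,19,21,23,25,27,29,31): 0⊕1⊕0⊕0⊕1⊕0⊕1⊕1⊕1⊕1⊕1⊕0⊕0⊕0⊕1⊕0 = 0
s2 (pos 2,3,6,7,10,11,14,15,18,19,22,23,26,27,30,31): 0⊕1⊕1⊕0⊕0⊕0⊕0⊕1⊕1⊕1⊕0⊕0⊕0⊕0⊕1⊕0 = 0
s4 (pos 4,5,6,7,12,13,14,15,20,21,22,23,28,29,30,31): 0⊕0⊕1⊕0⊕0⊕1⊕0⊕1⊕1⊕1⊕0⊕0⊕1⊕1⊕1⊕0 = 0
s8 (pos 8,9,10,11,12,13,14,15,24,25,26,27,28,29,30,31): 0⊕1⊕0⊕0⊕0⊕1⊕0⊕1⊕0⊕0⊕0⊕0⊕1⊕1⊕1⊕0 = 0
s16 (pos 16,17,18,19,20,21,22,23,24,25,26,27,28,29,30,31): 0⊕1⊕1⊕1⊕1⊕1⊕0⊕0⊕0⊕0⊕0⊕0⊕1⊕1⊕1⊕0 = 0
Syndrome s16…s1 = 00000 → no error.
Read data bits from positions 3,5,6,7,9,10,11,12,13,14,15,17,18,19,20,21,22,23,24,25,26,27,28,29,30,31: 10101000101111110000001110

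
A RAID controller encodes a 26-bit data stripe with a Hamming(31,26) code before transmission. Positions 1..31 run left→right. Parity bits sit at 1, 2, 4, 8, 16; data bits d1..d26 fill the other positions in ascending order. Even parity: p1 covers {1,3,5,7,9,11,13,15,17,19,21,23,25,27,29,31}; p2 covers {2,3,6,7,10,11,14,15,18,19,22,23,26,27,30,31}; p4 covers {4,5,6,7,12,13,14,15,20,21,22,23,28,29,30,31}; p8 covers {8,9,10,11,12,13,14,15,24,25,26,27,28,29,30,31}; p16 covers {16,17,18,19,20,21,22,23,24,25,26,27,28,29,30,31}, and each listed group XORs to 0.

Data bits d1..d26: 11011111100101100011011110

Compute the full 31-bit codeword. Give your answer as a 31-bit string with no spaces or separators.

Place data at non-parity positions: p1 p2 1 p4 1 0 1 p8 1 1 1 1 1 0 0 p16 1 0 1 1 0 0 0 1 1 0 1 1 1 1 0
p1 (pos 1,3,5,7,9,11,13,15,17,19,21,23,25,27,29,31): XOR of data positions = 1⊕1⊕1⊕1⊕1⊕1⊕0⊕1⊕1⊕0⊕0⊕1⊕1⊕1⊕0 = 1
p2 (pos 2,3,6,7,10,11,14,15,18,19,22,23,26,27,30,31): XOR of data positions = 1⊕0⊕1⊕1⊕1⊕0⊕0⊕0⊕1⊕0⊕0⊕0⊕1⊕1⊕0 = 1
p4 (pos 4,5,6,7,12,13,14,15,20,21,22,23,28,29,30,31): XOR of data positions = 1⊕0⊕1⊕1⊕1⊕0⊕0⊕1⊕0⊕0⊕0⊕1⊕1⊕1⊕0 = 0
p8 (pos 8,9,10,11,12,13,14,15,24,25,26,27,28,29,30,31): XOR of data positions = 1⊕1⊕1⊕1⊕1⊕0⊕0⊕1⊕1⊕0⊕1⊕1⊕1⊕1⊕0 = 1
p16 (pos 16,17,18,19,20,21,22,23,24,25,26,27,28,29,30,31): XOR of data positions = 1⊕0⊕1⊕1⊕0⊕0⊕0⊕1⊕1⊕0⊕1⊕1⊕1⊕1⊕0 = 1
Codeword: 1110101111111001101100011011110

1110101111111001101100011011110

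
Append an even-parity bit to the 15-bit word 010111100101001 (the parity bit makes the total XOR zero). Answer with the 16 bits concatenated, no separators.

0101111001010010

XOR of the 15 data bits: 0⊕1⊕0⊕1⊕1⊕1⊕1⊕0⊕0⊕1⊕0⊕1⊕0⊕0⊕1 = 0
Parity bit = 0 (so all 16 bits XOR to 0).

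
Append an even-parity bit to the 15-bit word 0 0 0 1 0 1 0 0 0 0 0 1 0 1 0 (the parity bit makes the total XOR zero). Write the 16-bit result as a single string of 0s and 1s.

XOR of the 15 data bits: 0⊕0⊕0⊕1⊕0⊕1⊕0⊕0⊕0⊕0⊕0⊕1⊕0⊕1⊕0 = 0
Parity bit = 0 (so all 16 bits XOR to 0).

0001010000010100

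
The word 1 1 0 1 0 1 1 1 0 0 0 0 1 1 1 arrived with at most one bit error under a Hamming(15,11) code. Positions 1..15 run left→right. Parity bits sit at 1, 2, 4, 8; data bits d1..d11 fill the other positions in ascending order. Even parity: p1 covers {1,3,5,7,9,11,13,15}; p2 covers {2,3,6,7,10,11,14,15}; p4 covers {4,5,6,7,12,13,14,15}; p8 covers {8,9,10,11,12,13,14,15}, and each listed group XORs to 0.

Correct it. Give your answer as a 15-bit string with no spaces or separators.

s1 (pos 1,3,5,7,9,11,13,15): 1⊕0⊕0⊕1⊕0⊕0⊕1⊕1 = 0
s2 (pos 2,3,6,7,10,11,14,15): 1⊕0⊕1⊕1⊕0⊕0⊕1⊕1 = 1
s4 (pos 4,5,6,7,12,13,14,15): 1⊕0⊕1⊕1⊕0⊕1⊕1⊕1 = 0
s8 (pos 8,9,10,11,12,13,14,15): 1⊕0⊕0⊕0⊕0⊕1⊕1⊕1 = 0
Syndrome s8…s1 = 0010 → error at position 2.
Flip position 2: 110101110000111 → 100101110000111

100101110000111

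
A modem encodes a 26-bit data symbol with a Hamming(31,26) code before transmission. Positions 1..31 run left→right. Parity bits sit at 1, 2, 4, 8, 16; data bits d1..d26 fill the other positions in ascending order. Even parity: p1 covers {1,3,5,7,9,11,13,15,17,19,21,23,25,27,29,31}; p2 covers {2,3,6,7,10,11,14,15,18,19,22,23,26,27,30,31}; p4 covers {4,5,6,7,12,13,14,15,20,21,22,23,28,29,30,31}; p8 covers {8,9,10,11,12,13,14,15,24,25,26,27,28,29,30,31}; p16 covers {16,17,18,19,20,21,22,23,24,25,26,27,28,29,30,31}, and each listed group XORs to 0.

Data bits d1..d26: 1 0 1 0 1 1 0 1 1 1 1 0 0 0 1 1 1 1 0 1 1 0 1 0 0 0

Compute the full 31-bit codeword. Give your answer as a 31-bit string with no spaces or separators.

Place data at non-parity positions: p1 p2 1 p4 0 1 0 p8 1 1 0 1 1 1 1 p16 0 0 0 1 1 1 1 0 1 1 0 1 0 0 0
p1 (pos 1,3,5,7,9,11,13,15,17,19,21,23,25,27,29,31): XOR of data positions = 1⊕0⊕0⊕1⊕0⊕1⊕1⊕0⊕0⊕1⊕1⊕1⊕0⊕0⊕0 = 1
p2 (pos 2,3,6,7,10,11,14,15,18,19,22,23,26,27,30,31): XOR of data positions = 1⊕1⊕0⊕1⊕0⊕1⊕1⊕0⊕0⊕1⊕1⊕1⊕0⊕0⊕0 = 0
p4 (pos 4,5,6,7,12,13,14,15,20,21,22,23,28,29,30,31): XOR of data positions = 0⊕1⊕0⊕1⊕1⊕1⊕1⊕1⊕1⊕1⊕1⊕1⊕0⊕0⊕0 = 0
p8 (pos 8,9,10,11,12,13,14,15,24,25,26,27,28,29,30,31): XOR of data positions = 1⊕1⊕0⊕1⊕1⊕1⊕1⊕0⊕1⊕1⊕0⊕1⊕0⊕0⊕0 = 1
p16 (pos 16,17,18,19,20,21,22,23,24,25,26,27,28,29,30,31): XOR of data positions = 0⊕0⊕0⊕1⊕1⊕1⊕1⊕0⊕1⊕1⊕0⊕1⊕0⊕0⊕0 = 1
Codeword: 1010010111011111000111101101000

1010010111011111000111101101000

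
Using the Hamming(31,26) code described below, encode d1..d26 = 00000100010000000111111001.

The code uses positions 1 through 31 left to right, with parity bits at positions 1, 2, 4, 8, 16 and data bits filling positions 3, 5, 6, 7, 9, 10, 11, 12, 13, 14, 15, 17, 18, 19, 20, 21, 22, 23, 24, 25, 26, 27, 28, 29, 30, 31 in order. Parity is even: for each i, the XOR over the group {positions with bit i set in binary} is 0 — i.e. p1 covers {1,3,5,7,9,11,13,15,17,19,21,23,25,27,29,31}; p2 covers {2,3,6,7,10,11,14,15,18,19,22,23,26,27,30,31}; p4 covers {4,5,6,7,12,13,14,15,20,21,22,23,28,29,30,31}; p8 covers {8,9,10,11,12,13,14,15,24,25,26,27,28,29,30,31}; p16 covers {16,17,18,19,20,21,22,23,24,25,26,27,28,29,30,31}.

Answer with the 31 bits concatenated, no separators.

0000000001000101000000111111001

Place data at non-parity positions: p1 p2 0 p4 0 0 0 p8 0 1 0 0 0 1 0 p16 0 0 0 0 0 0 1 1 1 1 1 1 0 0 1
p1 (pos 1,3,5,7,9,11,13,15,17,19,21,23,25,27,29,31): XOR of data positions = 0⊕0⊕0⊕0⊕0⊕0⊕0⊕0⊕0⊕0⊕1⊕1⊕1⊕0⊕1 = 0
p2 (pos 2,3,6,7,10,11,14,15,18,19,22,23,26,27,30,31): XOR of data positions = 0⊕0⊕0⊕1⊕0⊕1⊕0⊕0⊕0⊕0⊕1⊕1⊕1⊕0⊕1 = 0
p4 (pos 4,5,6,7,12,13,14,15,20,21,22,23,28,29,30,31): XOR of data positions = 0⊕0⊕0⊕0⊕0⊕1⊕0⊕0⊕0⊕0⊕1⊕1⊕0⊕0⊕1 = 0
p8 (pos 8,9,10,11,12,13,14,15,24,25,26,27,28,29,30,31): XOR of data positions = 0⊕1⊕0⊕0⊕0⊕1⊕0⊕1⊕1⊕1⊕1⊕1⊕0⊕0⊕1 = 0
p16 (pos 16,17,18,19,20,21,22,23,24,25,26,27,28,29,30,31): XOR of data positions = 0⊕0⊕0⊕0⊕0⊕0⊕1⊕1⊕1⊕1⊕1⊕1⊕0⊕0⊕1 = 1
Codeword: 0000000001000101000000111111001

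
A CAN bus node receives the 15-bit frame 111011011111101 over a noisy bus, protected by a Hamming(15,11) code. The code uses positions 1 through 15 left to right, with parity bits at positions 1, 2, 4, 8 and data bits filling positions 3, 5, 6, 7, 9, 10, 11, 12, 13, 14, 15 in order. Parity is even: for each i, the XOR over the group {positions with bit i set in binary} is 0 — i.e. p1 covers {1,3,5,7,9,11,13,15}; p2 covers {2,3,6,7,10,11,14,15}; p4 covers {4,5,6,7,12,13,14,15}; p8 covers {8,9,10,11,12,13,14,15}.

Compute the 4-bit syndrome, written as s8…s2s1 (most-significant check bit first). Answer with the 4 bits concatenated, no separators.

1101

s1 (pos 1,3,5,7,9,11,13,15): 1⊕1⊕1⊕0⊕1⊕1⊕1⊕1 = 1
s2 (pos 2,3,6,7,10,11,14,15): 1⊕1⊕1⊕0⊕1⊕1⊕0⊕1 = 0
s4 (pos 4,5,6,7,12,13,14,15): 0⊕1⊕1⊕0⊕1⊕1⊕0⊕1 = 1
s8 (pos 8,9,10,11,12,13,14,15): 1⊕1⊕1⊕1⊕1⊕1⊕0⊕1 = 1
Syndrome s8…s1 = 1101 → error at position 13.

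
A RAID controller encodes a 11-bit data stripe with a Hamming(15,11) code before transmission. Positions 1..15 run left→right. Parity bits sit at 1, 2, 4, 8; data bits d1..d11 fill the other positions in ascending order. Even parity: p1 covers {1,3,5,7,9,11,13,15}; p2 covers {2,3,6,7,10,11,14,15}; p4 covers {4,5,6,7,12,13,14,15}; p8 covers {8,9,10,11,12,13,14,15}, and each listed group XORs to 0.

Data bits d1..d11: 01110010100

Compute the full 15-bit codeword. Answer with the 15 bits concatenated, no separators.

Place data at non-parity positions: p1 p2 0 p4 1 1 1 p8 0 0 1 0 1 0 0
p1 (pos 1,3,5,7,9,11,13,15): XOR of data positions = 0⊕1⊕1⊕0⊕1⊕1⊕0 = 0
p2 (pos 2,3,6,7,10,11,14,15): XOR of data positions = 0⊕1⊕1⊕0⊕1⊕0⊕0 = 1
p4 (pos 4,5,6,7,12,13,14,15): XOR of data positions = 1⊕1⊕1⊕0⊕1⊕0⊕0 = 0
p8 (pos 8,9,10,11,12,13,14,15): XOR of data positions = 0⊕0⊕1⊕0⊕1⊕0⊕0 = 0
Codeword: 010011100010100

010011100010100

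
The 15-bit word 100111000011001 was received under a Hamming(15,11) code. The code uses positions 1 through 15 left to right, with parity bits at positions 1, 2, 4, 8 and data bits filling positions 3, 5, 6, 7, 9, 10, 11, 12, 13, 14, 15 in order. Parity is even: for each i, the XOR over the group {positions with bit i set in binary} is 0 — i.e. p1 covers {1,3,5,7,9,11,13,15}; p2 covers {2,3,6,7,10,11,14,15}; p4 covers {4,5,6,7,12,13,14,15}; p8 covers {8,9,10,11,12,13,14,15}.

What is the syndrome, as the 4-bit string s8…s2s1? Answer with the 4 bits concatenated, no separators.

1110

s1 (pos 1,3,5,7,9,11,13,15): 1⊕0⊕1⊕0⊕0⊕1⊕0⊕1 = 0
s2 (pos 2,3,6,7,10,11,14,15): 0⊕0⊕1⊕0⊕0⊕1⊕0⊕1 = 1
s4 (pos 4,5,6,7,12,13,14,15): 1⊕1⊕1⊕0⊕1⊕0⊕0⊕1 = 1
s8 (pos 8,9,10,11,12,13,14,15): 0⊕0⊕0⊕1⊕1⊕0⊕0⊕1 = 1
Syndrome s8…s1 = 1110 → error at position 14.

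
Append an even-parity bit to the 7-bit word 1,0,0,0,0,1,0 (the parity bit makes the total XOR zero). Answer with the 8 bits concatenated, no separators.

10000100

XOR of the 7 data bits: 1⊕0⊕0⊕0⊕0⊕1⊕0 = 0
Parity bit = 0 (so all 8 bits XOR to 0).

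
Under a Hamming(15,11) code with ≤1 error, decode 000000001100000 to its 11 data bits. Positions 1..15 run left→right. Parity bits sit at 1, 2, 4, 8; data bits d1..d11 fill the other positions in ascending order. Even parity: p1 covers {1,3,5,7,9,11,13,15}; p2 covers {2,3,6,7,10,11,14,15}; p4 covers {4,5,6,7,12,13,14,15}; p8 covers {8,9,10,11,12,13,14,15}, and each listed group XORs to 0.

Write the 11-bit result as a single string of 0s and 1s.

10001100000

s1 (pos 1,3,5,7,9,11,13,15): 0⊕0⊕0⊕0⊕1⊕0⊕0⊕0 = 1
s2 (pos 2,3,6,7,10,11,14,15): 0⊕0⊕0⊕0⊕1⊕0⊕0⊕0 = 1
s4 (pos 4,5,6,7,12,13,14,15): 0⊕0⊕0⊕0⊕0⊕0⊕0⊕0 = 0
s8 (pos 8,9,10,11,12,13,14,15): 0⊕1⊕1⊕0⊕0⊕0⊕0⊕0 = 0
Syndrome s8…s1 = 0011 → error at position 3.
Flip position 3: 000000001100000 → 001000001100000
Read data bits from positions 3,5,6,7,9,10,11,12,13,14,15: 10001100000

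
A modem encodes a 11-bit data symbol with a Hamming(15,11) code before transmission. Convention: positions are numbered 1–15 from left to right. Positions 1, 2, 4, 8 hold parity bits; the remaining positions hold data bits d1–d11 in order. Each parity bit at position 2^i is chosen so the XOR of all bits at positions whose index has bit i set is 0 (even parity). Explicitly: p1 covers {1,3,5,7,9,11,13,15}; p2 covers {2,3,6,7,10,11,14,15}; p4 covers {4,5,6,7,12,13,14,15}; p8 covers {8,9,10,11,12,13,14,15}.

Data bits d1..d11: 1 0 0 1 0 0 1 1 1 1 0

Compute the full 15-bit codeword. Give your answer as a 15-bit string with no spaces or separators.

001000100011110

Place data at non-parity positions: p1 p2 1 p4 0 0 1 p8 0 0 1 1 1 1 0
p1 (pos 1,3,5,7,9,11,13,15): XOR of data positions = 1⊕0⊕1⊕0⊕1⊕1⊕0 = 0
p2 (pos 2,3,6,7,10,11,14,15): XOR of data positions = 1⊕0⊕1⊕0⊕1⊕1⊕0 = 0
p4 (pos 4,5,6,7,12,13,14,15): XOR of data positions = 0⊕0⊕1⊕1⊕1⊕1⊕0 = 0
p8 (pos 8,9,10,11,12,13,14,15): XOR of data positions = 0⊕0⊕1⊕1⊕1⊕1⊕0 = 0
Codeword: 001000100011110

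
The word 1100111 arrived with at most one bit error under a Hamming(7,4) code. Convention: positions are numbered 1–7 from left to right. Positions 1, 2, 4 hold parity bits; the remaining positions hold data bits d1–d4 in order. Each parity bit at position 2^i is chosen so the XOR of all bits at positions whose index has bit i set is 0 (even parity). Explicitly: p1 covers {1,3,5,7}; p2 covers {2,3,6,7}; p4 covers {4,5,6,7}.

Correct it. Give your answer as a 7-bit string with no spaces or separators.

1100110

s1 (pos 1,3,5,7): 1⊕0⊕1⊕1 = 1
s2 (pos 2,3,6,7): 1⊕0⊕1⊕1 = 1
s4 (pos 4,5,6,7): 0⊕1⊕1⊕1 = 1
Syndrome s4…s1 = 111 → error at position 7.
Flip position 7: 1100111 → 1100110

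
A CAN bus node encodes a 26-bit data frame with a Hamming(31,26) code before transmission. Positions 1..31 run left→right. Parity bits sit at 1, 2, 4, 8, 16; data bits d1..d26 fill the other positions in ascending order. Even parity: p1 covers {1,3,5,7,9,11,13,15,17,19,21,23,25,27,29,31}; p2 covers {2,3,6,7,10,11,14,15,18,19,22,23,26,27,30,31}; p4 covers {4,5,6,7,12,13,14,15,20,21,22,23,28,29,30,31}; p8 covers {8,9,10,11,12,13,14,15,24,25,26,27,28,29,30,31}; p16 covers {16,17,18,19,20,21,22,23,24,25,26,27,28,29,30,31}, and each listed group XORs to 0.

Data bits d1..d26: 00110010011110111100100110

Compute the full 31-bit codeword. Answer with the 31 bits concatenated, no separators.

Place data at non-parity positions: p1 p2 0 p4 0 1 1 p8 0 0 1 0 0 1 1 p16 1 1 0 1 1 1 1 0 0 1 0 0 1 1 0
p1 (pos 1,3,5,7,9,11,13,15,17,19,21,23,25,27,29,31): XOR of data positions = 0⊕0⊕1⊕0⊕1⊕0⊕1⊕1⊕0⊕1⊕1⊕0⊕0⊕1⊕0 = 1
p2 (pos 2,3,6,7,10,11,14,15,18,19,22,23,26,27,30,31): XOR of data positions = 0⊕1⊕1⊕0⊕1⊕1⊕1⊕1⊕0⊕1⊕1⊕1⊕0⊕1⊕0 = 0
p4 (pos 4,5,6,7,12,13,14,15,20,21,22,23,28,29,30,31): XOR of data positions = 0⊕1⊕1⊕0⊕0⊕1⊕1⊕1⊕1⊕1⊕1⊕0⊕1⊕1⊕0 = 0
p8 (pos 8,9,10,11,12,13,14,15,24,25,26,27,28,29,30,31): XOR of data positions = 0⊕0⊕1⊕0⊕0⊕1⊕1⊕0⊕0⊕1⊕0⊕0⊕1⊕1⊕0 = 0
p16 (pos 16,17,18,19,20,21,22,23,24,25,26,27,28,29,30,31): XOR of data positions = 1⊕1⊕0⊕1⊕1⊕1⊕1⊕0⊕0⊕1⊕0⊕0⊕1⊕1⊕0 = 1
Codeword: 1000011000100111110111100100110

1000011000100111110111100100110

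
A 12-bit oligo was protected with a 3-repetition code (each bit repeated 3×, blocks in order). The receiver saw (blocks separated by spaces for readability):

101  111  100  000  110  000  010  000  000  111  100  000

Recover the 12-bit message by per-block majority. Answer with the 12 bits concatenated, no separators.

110010000100

Block 1 (101): 2 ones → 1
Block 2 (111): 3 ones → 1
Block 3 (100): 1 one → 0
Block 4 (000): 0 ones → 0
Block 5 (110): 2 ones → 1
Block 6 (000): 0 ones → 0
Block 7 (010): 1 one → 0
Block 8 (000): 0 ones → 0
Block 9 (000): 0 ones → 0
Block 10 (111): 3 ones → 1
Block 11 (100): 1 one → 0
Block 12 (000): 0 ones → 0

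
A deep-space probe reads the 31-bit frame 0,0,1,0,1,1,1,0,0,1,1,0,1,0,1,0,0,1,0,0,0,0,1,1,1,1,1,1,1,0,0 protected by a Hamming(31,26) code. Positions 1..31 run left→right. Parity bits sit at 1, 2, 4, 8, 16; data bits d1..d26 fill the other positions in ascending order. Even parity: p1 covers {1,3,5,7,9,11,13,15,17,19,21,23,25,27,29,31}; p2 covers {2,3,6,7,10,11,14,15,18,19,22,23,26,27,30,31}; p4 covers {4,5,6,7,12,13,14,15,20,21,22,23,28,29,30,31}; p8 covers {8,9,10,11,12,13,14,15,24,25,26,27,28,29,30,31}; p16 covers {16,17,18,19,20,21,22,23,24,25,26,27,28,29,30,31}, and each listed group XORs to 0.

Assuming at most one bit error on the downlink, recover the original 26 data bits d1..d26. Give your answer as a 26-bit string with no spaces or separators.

s1 (pos 1,3,5,7,9,11,13,15,17,19,21,23,25,27,29,31): 0⊕1⊕1⊕1⊕0⊕1⊕1⊕1⊕0⊕0⊕0⊕1⊕1⊕1⊕1⊕0 = 0
s2 (pos 2,3,6,7,10,11,14,15,18,19,22,23,26,27,30,31): 0⊕1⊕1⊕1⊕1⊕1⊕0⊕1⊕1⊕0⊕0⊕1⊕1⊕1⊕0⊕0 = 0
s4 (pos 4,5,6,7,12,13,14,15,20,21,22,23,28,29,30,31): 0⊕1⊕1⊕1⊕0⊕1⊕0⊕1⊕0⊕0⊕0⊕1⊕1⊕1⊕0⊕0 = 0
s8 (pos 8,9,10,11,12,13,14,15,24,25,26,27,28,29,30,31): 0⊕0⊕1⊕1⊕0⊕1⊕0⊕1⊕1⊕1⊕1⊕1⊕1⊕1⊕0⊕0 = 0
s16 (pos 16,17,18,19,20,21,22,23,24,25,26,27,28,29,30,31): 0⊕0⊕1⊕0⊕0⊕0⊕0⊕1⊕1⊕1⊕1⊕1⊕1⊕1⊕0⊕0 = 0
Syndrome s16…s1 = 00000 → no error.
Read data bits from positions 3,5,6,7,9,10,11,12,13,14,15,17,18,19,20,21,22,23,24,25,26,27,28,29,30,31: 11110110101010000111111100

11110110101010000111111100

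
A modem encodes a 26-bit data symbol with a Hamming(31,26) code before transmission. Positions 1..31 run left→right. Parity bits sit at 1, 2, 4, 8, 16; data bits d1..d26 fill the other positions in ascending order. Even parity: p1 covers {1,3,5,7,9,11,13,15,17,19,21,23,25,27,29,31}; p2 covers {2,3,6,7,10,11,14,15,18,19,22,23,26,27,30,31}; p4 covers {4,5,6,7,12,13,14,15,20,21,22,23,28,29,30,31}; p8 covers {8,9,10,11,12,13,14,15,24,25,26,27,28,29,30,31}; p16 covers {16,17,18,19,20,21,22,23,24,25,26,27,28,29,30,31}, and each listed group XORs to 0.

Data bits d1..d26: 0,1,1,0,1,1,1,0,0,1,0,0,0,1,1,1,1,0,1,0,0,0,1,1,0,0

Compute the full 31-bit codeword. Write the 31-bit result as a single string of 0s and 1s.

Place data at non-parity positions: p1 p2 0 p4 1 1 0 p8 1 1 1 0 0 1 0 p16 0 0 1 1 1 1 0 1 0 0 0 1 1 0 0
p1 (pos 1,3,5,7,9,11,13,15,17,19,21,23,25,27,29,31): XOR of data positions = 0⊕1⊕0⊕1⊕1⊕0⊕0⊕0⊕1⊕1⊕0⊕0⊕0⊕1⊕0 = 0
p2 (pos 2,3,6,7,10,11,14,15,18,19,22,23,26,27,30,31): XOR of data positions = 0⊕1⊕0⊕1⊕1⊕1⊕0⊕0⊕1⊕1⊕0⊕0⊕0⊕0⊕0 = 0
p4 (pos 4,5,6,7,12,13,14,15,20,21,22,23,28,29,30,31): XOR of data positions = 1⊕1⊕0⊕0⊕0⊕1⊕0⊕1⊕1⊕1⊕0⊕1⊕1⊕0⊕0 = 0
p8 (pos 8,9,10,11,12,13,14,15,24,25,26,27,28,29,30,31): XOR of data positions = 1⊕1⊕1⊕0⊕0⊕1⊕0⊕1⊕0⊕0⊕0⊕1⊕1⊕0⊕0 = 1
p16 (pos 16,17,18,19,20,21,22,23,24,25,26,27,28,29,30,31): XOR of data positions = 0⊕0⊕1⊕1⊕1⊕1⊕0⊕1⊕0⊕0⊕0⊕1⊕1⊕0⊕0 = 1
Codeword: 0000110111100101001111010001100

0000110111100101001111010001100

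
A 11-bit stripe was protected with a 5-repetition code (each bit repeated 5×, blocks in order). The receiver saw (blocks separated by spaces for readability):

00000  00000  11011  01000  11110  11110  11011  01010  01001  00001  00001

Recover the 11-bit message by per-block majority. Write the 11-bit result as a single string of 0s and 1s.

00101110000

Block 1 (00000): 0 ones → 0
Block 2 (00000): 0 ones → 0
Block 3 (11011): 4 ones → 1
Block 4 (01000): 1 one → 0
Block 5 (11110): 4 ones → 1
Block 6 (11110): 4 ones → 1
Block 7 (11011): 4 ones → 1
Block 8 (01010): 2 ones → 0
Block 9 (01001): 2 ones → 0
Block 10 (00001): 1 one → 0
Block 11 (00001): 1 one → 0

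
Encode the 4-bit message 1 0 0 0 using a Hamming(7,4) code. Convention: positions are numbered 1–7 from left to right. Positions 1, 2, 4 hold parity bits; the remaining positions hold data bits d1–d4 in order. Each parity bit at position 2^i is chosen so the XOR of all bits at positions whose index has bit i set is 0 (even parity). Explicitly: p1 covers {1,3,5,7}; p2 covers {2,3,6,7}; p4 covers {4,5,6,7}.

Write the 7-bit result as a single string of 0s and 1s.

Place data at non-parity positions: p1 p2 1 p4 0 0 0
p1 (pos 1,3,5,7): XOR of data positions = 1⊕0⊕0 = 1
p2 (pos 2,3,6,7): XOR of data positions = 1⊕0⊕0 = 1
p4 (pos 4,5,6,7): XOR of data positions = 0⊕0⊕0 = 0
Codeword: 1110000

1110000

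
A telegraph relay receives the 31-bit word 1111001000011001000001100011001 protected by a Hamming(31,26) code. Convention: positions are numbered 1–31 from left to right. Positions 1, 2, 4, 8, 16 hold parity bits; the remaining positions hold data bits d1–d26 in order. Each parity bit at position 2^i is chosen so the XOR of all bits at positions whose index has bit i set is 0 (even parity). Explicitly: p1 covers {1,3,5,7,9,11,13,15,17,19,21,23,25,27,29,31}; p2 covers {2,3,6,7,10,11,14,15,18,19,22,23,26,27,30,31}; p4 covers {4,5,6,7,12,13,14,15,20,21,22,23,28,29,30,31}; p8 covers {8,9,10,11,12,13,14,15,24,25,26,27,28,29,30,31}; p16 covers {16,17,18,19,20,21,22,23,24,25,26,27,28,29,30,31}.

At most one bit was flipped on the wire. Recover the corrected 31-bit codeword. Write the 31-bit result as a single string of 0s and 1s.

1111001000111001000001100011001

s1 (pos 1,3,5,7,9,11,13,15,17,19,21,23,25,27,29,31): 1⊕1⊕0⊕1⊕0⊕0⊕1⊕0⊕0⊕0⊕0⊕1⊕0⊕1⊕0⊕1 = 1
s2 (pos 2,3,6,7,10,11,14,15,18,19,22,23,26,27,30,31): 1⊕1⊕0⊕1⊕0⊕0⊕0⊕0⊕0⊕0⊕1⊕1⊕0⊕1⊕0⊕1 = 1
s4 (pos 4,5,6,7,12,13,14,15,20,21,22,23,28,29,30,31): 1⊕0⊕0⊕1⊕1⊕1⊕0⊕0⊕0⊕0⊕1⊕1⊕1⊕0⊕0⊕1 = 0
s8 (pos 8,9,10,11,12,13,14,15,24,25,26,27,28,29,30,31): 0⊕0⊕0⊕0⊕1⊕1⊕0⊕0⊕0⊕0⊕0⊕1⊕1⊕0⊕0⊕1 = 1
s16 (pos 16,17,18,19,20,21,22,23,24,25,26,27,28,29,30,31): 1⊕0⊕0⊕0⊕0⊕0⊕1⊕1⊕0⊕0⊕0⊕1⊕1⊕0⊕0⊕1 = 0
Syndrome s16…s1 = 01011 → error at position 11.
Flip position 11: 1111001000011001000001100011001 → 1111001000111001000001100011001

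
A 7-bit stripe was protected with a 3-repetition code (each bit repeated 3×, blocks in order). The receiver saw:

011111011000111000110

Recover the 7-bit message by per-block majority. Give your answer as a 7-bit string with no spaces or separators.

1110101

Block 1 (011): 2 ones → 1
Block 2 (111): 3 ones → 1
Block 3 (011): 2 ones → 1
Block 4 (000): 0 ones → 0
Block 5 (111): 3 ones → 1
Block 6 (000): 0 ones → 0
Block 7 (110): 2 ones → 1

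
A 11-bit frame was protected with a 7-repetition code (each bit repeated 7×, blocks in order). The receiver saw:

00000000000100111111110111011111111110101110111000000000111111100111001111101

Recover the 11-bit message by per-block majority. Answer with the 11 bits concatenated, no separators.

00111110101

Block 1 (0000000): 0 ones → 0
Block 2 (0000100): 1 one → 0
Block 3 (1111111): 7 ones → 1
Block 4 (1011101): 5 ones → 1
Block 5 (1111111): 7 ones → 1
Block 6 (1101011): 5 ones → 1
Block 7 (1011100): 4 ones → 1
Block 8 (0000000): 0 ones → 0
Block 9 (1111111): 7 ones → 1
Block 10 (0011100): 3 ones → 0
Block 11 (1111101): 6 ones → 1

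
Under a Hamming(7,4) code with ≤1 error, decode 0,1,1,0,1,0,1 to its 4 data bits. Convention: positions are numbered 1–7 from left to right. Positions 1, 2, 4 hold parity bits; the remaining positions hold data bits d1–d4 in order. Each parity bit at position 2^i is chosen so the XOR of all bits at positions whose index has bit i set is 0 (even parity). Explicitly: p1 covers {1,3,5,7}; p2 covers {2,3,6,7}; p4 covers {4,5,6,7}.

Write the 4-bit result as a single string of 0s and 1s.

s1 (pos 1,3,5,7): 0⊕1⊕1⊕1 = 1
s2 (pos 2,3,6,7): 1⊕1⊕0⊕1 = 1
s4 (pos 4,5,6,7): 0⊕1⊕0⊕1 = 0
Syndrome s4…s1 = 011 → error at position 3.
Flip position 3: 0110101 → 0100101
Read data bits from positions 3,5,6,7: 0101

0101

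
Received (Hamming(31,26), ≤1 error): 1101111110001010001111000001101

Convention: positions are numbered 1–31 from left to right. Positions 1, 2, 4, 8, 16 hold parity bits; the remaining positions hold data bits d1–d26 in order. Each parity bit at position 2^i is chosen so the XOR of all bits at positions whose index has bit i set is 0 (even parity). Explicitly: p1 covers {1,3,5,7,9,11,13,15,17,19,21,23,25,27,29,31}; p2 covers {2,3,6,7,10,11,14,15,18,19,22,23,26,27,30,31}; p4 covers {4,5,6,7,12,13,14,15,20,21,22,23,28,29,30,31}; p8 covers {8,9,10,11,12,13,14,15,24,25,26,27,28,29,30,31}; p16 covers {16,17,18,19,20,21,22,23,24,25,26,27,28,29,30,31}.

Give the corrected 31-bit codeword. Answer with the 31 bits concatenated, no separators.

1101111110001010001111000101101

s1 (pos 1,3,5,7,9,11,13,15,17,19,21,23,25,27,29,31): 1⊕0⊕1⊕1⊕1⊕0⊕1⊕1⊕0⊕1⊕1⊕0⊕0⊕0⊕1⊕1 = 0
s2 (pos 2,3,6,7,10,11,14,15,18,19,22,23,26,27,30,31): 1⊕0⊕1⊕1⊕0⊕0⊕0⊕1⊕0⊕1⊕1⊕0⊕0⊕0⊕0⊕1 = 1
s4 (pos 4,5,6,7,12,13,14,15,20,21,22,23,28,29,30,31): 1⊕1⊕1⊕1⊕0⊕1⊕0⊕1⊕1⊕1⊕1⊕0⊕1⊕1⊕0⊕1 = 0
s8 (pos 8,9,10,11,12,13,14,15,24,25,26,27,28,29,30,31): 1⊕1⊕0⊕0⊕0⊕1⊕0⊕1⊕0⊕0⊕0⊕0⊕1⊕1⊕0⊕1 = 1
s16 (pos 16,17,18,19,20,21,22,23,24,25,26,27,28,29,30,31): 0⊕0⊕0⊕1⊕1⊕1⊕1⊕0⊕0⊕0⊕0⊕0⊕1⊕1⊕0⊕1 = 1
Syndrome s16…s1 = 11010 → error at position 26.
Flip position 26: 1101111110001010001111000001101 → 1101111110001010001111000101101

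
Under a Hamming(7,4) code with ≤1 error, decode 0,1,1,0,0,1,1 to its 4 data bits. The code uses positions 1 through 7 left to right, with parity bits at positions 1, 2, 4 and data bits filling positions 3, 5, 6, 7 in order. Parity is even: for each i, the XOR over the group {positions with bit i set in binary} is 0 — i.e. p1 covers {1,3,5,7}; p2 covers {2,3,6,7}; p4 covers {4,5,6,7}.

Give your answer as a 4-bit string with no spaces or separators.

1011

s1 (pos 1,3,5,7): 0⊕1⊕0⊕1 = 0
s2 (pos 2,3,6,7): 1⊕1⊕1⊕1 = 0
s4 (pos 4,5,6,7): 0⊕0⊕1⊕1 = 0
Syndrome s4…s1 = 000 → no error.
Read data bits from positions 3,5,6,7: 1011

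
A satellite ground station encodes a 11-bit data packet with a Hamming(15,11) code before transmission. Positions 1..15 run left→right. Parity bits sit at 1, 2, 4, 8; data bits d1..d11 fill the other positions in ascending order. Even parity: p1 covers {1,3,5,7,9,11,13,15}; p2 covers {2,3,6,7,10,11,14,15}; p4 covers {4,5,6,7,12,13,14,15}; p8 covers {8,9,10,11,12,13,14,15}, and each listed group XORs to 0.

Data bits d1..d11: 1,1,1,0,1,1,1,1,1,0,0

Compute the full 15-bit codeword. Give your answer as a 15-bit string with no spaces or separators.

101011011111100

Place data at non-parity positions: p1 p2 1 p4 1 1 0 p8 1 1 1 1 1 0 0
p1 (pos 1,3,5,7,9,11,13,15): XOR of data positions = 1⊕1⊕0⊕1⊕1⊕1⊕0 = 1
p2 (pos 2,3,6,7,10,11,14,15): XOR of data positions = 1⊕1⊕0⊕1⊕1⊕0⊕0 = 0
p4 (pos 4,5,6,7,12,13,14,15): XOR of data positions = 1⊕1⊕0⊕1⊕1⊕0⊕0 = 0
p8 (pos 8,9,10,11,12,13,14,15): XOR of data positions = 1⊕1⊕1⊕1⊕1⊕0⊕0 = 1
Codeword: 101011011111100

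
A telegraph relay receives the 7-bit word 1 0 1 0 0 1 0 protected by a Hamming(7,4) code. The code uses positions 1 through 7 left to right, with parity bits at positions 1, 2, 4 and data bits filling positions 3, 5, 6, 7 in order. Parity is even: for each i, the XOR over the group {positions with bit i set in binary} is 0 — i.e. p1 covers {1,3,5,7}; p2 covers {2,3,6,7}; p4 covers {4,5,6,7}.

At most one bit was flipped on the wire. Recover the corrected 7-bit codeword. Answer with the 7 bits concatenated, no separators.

1011010

s1 (pos 1,3,5,7): 1⊕1⊕0⊕0 = 0
s2 (pos 2,3,6,7): 0⊕1⊕1⊕0 = 0
s4 (pos 4,5,6,7): 0⊕0⊕1⊕0 = 1
Syndrome s4…s1 = 100 → error at position 4.
Flip position 4: 1010010 → 1011010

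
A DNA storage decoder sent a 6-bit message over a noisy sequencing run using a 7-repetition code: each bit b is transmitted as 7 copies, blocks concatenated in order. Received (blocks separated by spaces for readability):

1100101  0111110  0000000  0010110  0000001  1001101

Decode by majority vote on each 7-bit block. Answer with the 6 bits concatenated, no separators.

110001

Block 1 (1100101): 4 ones → 1
Block 2 (0111110): 5 ones → 1
Block 3 (0000000): 0 ones → 0
Block 4 (0010110): 3 ones → 0
Block 5 (0000001): 1 one → 0
Block 6 (1001101): 4 ones → 1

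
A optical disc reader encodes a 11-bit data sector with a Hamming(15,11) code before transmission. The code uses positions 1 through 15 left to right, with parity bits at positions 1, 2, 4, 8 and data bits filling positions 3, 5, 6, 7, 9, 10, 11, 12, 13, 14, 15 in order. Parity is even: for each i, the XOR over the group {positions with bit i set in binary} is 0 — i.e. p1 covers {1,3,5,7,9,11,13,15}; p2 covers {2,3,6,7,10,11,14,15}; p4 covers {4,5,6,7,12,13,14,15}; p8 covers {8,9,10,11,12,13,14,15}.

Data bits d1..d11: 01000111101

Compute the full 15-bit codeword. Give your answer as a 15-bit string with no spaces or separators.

010010010111101

Place data at non-parity positions: p1 p2 0 p4 1 0 0 p8 0 1 1 1 1 0 1
p1 (pos 1,3,5,7,9,11,13,15): XOR of data positions = 0⊕1⊕0⊕0⊕1⊕1⊕1 = 0
p2 (pos 2,3,6,7,10,11,14,15): XOR of data positions = 0⊕0⊕0⊕1⊕1⊕0⊕1 = 1
p4 (pos 4,5,6,7,12,13,14,15): XOR of data positions = 1⊕0⊕0⊕1⊕1⊕0⊕1 = 0
p8 (pos 8,9,10,11,12,13,14,15): XOR of data positions = 0⊕1⊕1⊕1⊕1⊕0⊕1 = 1
Codeword: 010010010111101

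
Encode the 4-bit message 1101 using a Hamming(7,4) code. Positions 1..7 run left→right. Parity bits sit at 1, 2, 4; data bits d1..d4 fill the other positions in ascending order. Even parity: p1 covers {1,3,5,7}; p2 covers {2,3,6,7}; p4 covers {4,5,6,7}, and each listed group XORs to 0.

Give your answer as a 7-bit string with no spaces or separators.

Place data at non-parity positions: p1 p2 1 p4 1 0 1
p1 (pos 1,3,5,7): XOR of data positions = 1⊕1⊕1 = 1
p2 (pos 2,3,6,7): XOR of data positions = 1⊕0⊕1 = 0
p4 (pos 4,5,6,7): XOR of data positions = 1⊕0⊕1 = 0
Codeword: 1010101

1010101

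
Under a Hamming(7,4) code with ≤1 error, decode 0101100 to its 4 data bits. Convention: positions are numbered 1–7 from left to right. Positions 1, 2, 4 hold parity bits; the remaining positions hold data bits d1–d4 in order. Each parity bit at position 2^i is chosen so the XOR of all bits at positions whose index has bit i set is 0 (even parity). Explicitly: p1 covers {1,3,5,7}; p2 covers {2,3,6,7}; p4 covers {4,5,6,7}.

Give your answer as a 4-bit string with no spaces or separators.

s1 (pos 1,3,5,7): 0⊕0⊕1⊕0 = 1
s2 (pos 2,3,6,7): 1⊕0⊕0⊕0 = 1
s4 (pos 4,5,6,7): 1⊕1⊕0⊕0 = 0
Syndrome s4…s1 = 011 → error at position 3.
Flip position 3: 0101100 → 0111100
Read data bits from positions 3,5,6,7: 1100

1100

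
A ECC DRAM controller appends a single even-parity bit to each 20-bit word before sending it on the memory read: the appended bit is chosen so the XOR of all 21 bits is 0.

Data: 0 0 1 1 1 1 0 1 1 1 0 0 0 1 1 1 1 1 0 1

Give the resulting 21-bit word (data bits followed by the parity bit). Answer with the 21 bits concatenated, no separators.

XOR of the 20 data bits: 0⊕0⊕1⊕1⊕1⊕1⊕0⊕1⊕1⊕1⊕0⊕0⊕0⊕1⊕1⊕1⊕1⊕1⊕0⊕1 = 1
Parity bit = 1 (so all 21 bits XOR to 0).

001111011100011111011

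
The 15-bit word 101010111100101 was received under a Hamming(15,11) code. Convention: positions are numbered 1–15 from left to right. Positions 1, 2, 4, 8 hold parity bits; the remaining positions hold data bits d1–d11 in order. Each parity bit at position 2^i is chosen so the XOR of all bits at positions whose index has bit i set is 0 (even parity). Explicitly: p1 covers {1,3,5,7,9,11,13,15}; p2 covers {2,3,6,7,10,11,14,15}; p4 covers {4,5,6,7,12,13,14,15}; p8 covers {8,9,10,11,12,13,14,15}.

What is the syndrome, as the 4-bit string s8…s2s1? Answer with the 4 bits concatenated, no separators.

1001

s1 (pos 1,3,5,7,9,11,13,15): 1⊕1⊕1⊕1⊕1⊕0⊕1⊕1 = 1
s2 (pos 2,3,6,7,10,11,14,15): 0⊕1⊕0⊕1⊕1⊕0⊕0⊕1 = 0
s4 (pos 4,5,6,7,12,13,14,15): 0⊕1⊕0⊕1⊕0⊕1⊕0⊕1 = 0
s8 (pos 8,9,10,11,12,13,14,15): 1⊕1⊕1⊕0⊕0⊕1⊕0⊕1 = 1
Syndrome s8…s1 = 1001 → error at position 9.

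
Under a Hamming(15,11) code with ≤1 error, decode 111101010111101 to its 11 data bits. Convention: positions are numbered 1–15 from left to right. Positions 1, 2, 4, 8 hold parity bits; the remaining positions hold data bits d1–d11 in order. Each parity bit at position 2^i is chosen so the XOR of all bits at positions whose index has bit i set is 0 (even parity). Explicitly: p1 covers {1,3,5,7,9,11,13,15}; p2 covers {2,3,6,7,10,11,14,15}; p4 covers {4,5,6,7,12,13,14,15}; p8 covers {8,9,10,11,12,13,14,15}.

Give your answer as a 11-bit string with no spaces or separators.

s1 (pos 1,3,5,7,9,11,13,15): 1⊕1⊕0⊕0⊕0⊕1⊕1⊕1 = 1
s2 (pos 2,3,6,7,10,11,14,15): 1⊕1⊕1⊕0⊕1⊕1⊕0⊕1 = 0
s4 (pos 4,5,6,7,12,13,14,15): 1⊕0⊕1⊕0⊕1⊕1⊕0⊕1 = 1
s8 (pos 8,9,10,11,12,13,14,15): 1⊕0⊕1⊕1⊕1⊕1⊕0⊕1 = 0
Syndrome s8…s1 = 0101 → error at position 5.
Flip position 5: 111101010111101 → 111111010111101
Read data bits from positions 3,5,6,7,9,10,11,12,13,14,15: 11100111101

11100111101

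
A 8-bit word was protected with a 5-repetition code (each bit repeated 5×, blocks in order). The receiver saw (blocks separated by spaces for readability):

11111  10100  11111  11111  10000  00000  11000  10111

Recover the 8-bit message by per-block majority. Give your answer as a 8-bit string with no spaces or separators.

10110001

Block 1 (11111): 5 ones → 1
Block 2 (10100): 2 ones → 0
Block 3 (11111): 5 ones → 1
Block 4 (11111): 5 ones → 1
Block 5 (10000): 1 one → 0
Block 6 (00000): 0 ones → 0
Block 7 (11000): 2 ones → 0
Block 8 (10111): 4 ones → 1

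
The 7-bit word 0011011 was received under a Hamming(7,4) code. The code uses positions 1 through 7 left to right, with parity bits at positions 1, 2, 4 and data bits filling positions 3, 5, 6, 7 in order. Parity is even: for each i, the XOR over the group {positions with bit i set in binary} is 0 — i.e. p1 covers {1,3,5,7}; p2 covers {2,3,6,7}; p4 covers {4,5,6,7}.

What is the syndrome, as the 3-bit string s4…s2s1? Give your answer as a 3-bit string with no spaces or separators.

110

s1 (pos 1,3,5,7): 0⊕1⊕0⊕1 = 0
s2 (pos 2,3,6,7): 0⊕1⊕1⊕1 = 1
s4 (pos 4,5,6,7): 1⊕0⊕1⊕1 = 1
Syndrome s4…s1 = 110 → error at position 6.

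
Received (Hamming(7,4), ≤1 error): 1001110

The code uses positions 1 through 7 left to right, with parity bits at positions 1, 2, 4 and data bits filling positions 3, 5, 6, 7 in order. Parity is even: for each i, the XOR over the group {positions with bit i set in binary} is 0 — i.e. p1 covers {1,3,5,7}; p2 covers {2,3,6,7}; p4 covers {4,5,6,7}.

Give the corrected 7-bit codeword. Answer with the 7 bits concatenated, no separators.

s1 (pos 1,3,5,7): 1⊕0⊕1⊕0 = 0
s2 (pos 2,3,6,7): 0⊕0⊕1⊕0 = 1
s4 (pos 4,5,6,7): 1⊕1⊕1⊕0 = 1
Syndrome s4…s1 = 110 → error at position 6.
Flip position 6: 1001110 → 1001100

1001100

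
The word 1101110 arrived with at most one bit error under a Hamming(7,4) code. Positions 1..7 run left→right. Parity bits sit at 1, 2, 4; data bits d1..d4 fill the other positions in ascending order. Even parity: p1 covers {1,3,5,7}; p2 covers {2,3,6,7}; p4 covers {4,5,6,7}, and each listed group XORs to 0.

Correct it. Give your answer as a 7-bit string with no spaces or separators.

1100110

s1 (pos 1,3,5,7): 1⊕0⊕1⊕0 = 0
s2 (pos 2,3,6,7): 1⊕0⊕1⊕0 = 0
s4 (pos 4,5,6,7): 1⊕1⊕1⊕0 = 1
Syndrome s4…s1 = 100 → error at position 4.
Flip position 4: 1101110 → 1100110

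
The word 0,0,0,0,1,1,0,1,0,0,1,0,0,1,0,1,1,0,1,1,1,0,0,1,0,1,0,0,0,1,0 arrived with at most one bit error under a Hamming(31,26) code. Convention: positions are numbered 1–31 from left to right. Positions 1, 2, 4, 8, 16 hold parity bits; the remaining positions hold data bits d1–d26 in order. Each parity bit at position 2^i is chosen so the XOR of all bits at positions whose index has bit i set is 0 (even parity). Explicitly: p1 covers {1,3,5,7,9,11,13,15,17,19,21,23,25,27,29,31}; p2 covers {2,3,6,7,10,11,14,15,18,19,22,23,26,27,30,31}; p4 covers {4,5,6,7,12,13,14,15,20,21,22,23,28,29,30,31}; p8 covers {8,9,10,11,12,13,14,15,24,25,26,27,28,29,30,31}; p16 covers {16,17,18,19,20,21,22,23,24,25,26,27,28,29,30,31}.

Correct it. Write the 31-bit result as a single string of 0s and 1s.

1000110100100101101110010100010

s1 (pos 1,3,5,7,9,11,13,15,17,19,21,23,25,27,29,31): 0⊕0⊕1⊕0⊕0⊕1⊕0⊕0⊕1⊕1⊕1⊕0⊕0⊕0⊕0⊕0 = 1
s2 (pos 2,3,6,7,10,11,14,15,18,19,22,23,26,27,30,31): 0⊕0⊕1⊕0⊕0⊕1⊕1⊕0⊕0⊕1⊕0⊕0⊕1⊕0⊕1⊕0 = 0
s4 (pos 4,5,6,7,12,13,14,15,20,21,22,23,28,29,30,31): 0⊕1⊕1⊕0⊕0⊕0⊕1⊕0⊕1⊕1⊕0⊕0⊕0⊕0⊕1⊕0 = 0
s8 (pos 8,9,10,11,12,13,14,15,24,25,26,27,28,29,30,31): 1⊕0⊕0⊕1⊕0⊕0⊕1⊕0⊕1⊕0⊕1⊕0⊕0⊕0⊕1⊕0 = 0
s16 (pos 16,17,18,19,20,21,22,23,24,25,26,27,28,29,30,31): 1⊕1⊕0⊕1⊕1⊕1⊕0⊕0⊕1⊕0⊕1⊕0⊕0⊕0⊕1⊕0 = 0
Syndrome s16…s1 = 00001 → error at position 1.
Flip position 1: 0000110100100101101110010100010 → 1000110100100101101110010100010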